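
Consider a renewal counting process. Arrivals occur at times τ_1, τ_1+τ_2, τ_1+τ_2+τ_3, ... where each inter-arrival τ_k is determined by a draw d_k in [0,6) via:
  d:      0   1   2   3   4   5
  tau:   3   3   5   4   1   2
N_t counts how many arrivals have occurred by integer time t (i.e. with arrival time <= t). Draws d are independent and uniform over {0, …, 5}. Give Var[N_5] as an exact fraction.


23241431/60466176

Inter-arrival values over d=0..5: [3, 3, 5, 4, 1, 2]
Each d has probability 1/6, so the pmf of τ is: f(1) = 1/6, f(2) = 1/6, f(3) = 1/3, f(4) = 1/6, f(5) = 1/6
Let p_n(j) = P(N_n = j), with p_0 = [1]. Condition on τ_1: p_n(0) = P(τ > n), and for j >= 1, p_n(j) = Σ_{k<=n} f(k)·p_{n−k}(j−1)
p_1 = [5/6, 1/6]  (j = 0..1)
p_2 = [2/3, 11/36, 1/36]  (j = 0..2)
p_3 = [1/3, 7/12, 17/216, 1/216]  (j = 0..3)
p_4 = [1/6, 11/18, 11/54, 23/1296, 1/1296]  (j = 0..4)
p_5 = [0, 11/18, 71/216, 73/1296, 29/7776, 1/7776]  (j = 0..5)
E[N_5] = Σ j·p_5(j) = 11299/7776;  E[N_5²] = Σ j²·p_5(j) = 6469/2592
Var[N_5] = 6469/2592 − (11299/7776)² = 23241431/60466176


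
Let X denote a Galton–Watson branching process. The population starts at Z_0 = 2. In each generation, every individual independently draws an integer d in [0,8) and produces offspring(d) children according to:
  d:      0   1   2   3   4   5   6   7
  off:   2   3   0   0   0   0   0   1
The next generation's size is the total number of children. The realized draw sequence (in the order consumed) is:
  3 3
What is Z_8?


0

gen 0: Z_0=2, draws=[3, 3], offspring=[0, 0], Z_1=0
gen 1: Z_1=0, draws=[], offspring=[], Z_2=0
gen 2: Z_2=0, draws=[], offspring=[], Z_3=0
gen 3: Z_3=0, draws=[], offspring=[], Z_4=0
gen 4: Z_4=0, draws=[], offspring=[], Z_5=0
gen 5: Z_5=0, draws=[], offspring=[], Z_6=0
gen 6: Z_6=0, draws=[], offspring=[], Z_7=0
gen 7: Z_7=0, draws=[], offspring=[], Z_8=0


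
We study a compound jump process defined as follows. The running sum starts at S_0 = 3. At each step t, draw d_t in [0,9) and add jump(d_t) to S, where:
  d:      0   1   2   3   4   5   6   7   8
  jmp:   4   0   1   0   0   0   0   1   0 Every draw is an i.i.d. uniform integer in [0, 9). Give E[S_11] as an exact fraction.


Outcome values over d=0..8: [4, 0, 1, 0, 0, 0, 0, 1, 0]
Σy = 6, Σy² = 18, M = 9
μ = 6/9 = 2/3,  σ² = 18/9 − (2/3)² = 14/9
E[S_11] = 3 + 11·(2/3) = 31/3

31/3


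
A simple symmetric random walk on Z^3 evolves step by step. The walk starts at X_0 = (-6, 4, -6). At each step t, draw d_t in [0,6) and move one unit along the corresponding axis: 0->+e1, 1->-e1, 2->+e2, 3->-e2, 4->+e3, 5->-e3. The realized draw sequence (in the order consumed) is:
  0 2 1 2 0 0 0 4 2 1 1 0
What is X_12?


t=0: X=(-6, 4, -6), d=0 → +e1, X_1=(-5, 4, -6)
t=1: X=(-5, 4, -6), d=2 → +e2, X_2=(-5, 5, -6)
t=2: X=(-5, 5, -6), d=1 → -e1, X_3=(-6, 5, -6)
t=3: X=(-6, 5, -6), d=2 → +e2, X_4=(-6, 6, -6)
t=4: X=(-6, 6, -6), d=0 → +e1, X_5=(-5, 6, -6)
t=5: X=(-5, 6, -6), d=0 → +e1, X_6=(-4, 6, -6)
t=6: X=(-4, 6, -6), d=0 → +e1, X_7=(-3, 6, -6)
t=7: X=(-3, 6, -6), d=4 → +e3, X_8=(-3, 6, -5)
t=8: X=(-3, 6, -5), d=2 → +e2, X_9=(-3, 7, -5)
t=9: X=(-3, 7, -5), d=1 → -e1, X_10=(-4, 7, -5)
t=10: X=(-4, 7, -5), d=1 → -e1, X_11=(-5, 7, -5)
t=11: X=(-5, 7, -5), d=0 → +e1, X_12=(-4, 7, -5)

(-4, 7, -5)


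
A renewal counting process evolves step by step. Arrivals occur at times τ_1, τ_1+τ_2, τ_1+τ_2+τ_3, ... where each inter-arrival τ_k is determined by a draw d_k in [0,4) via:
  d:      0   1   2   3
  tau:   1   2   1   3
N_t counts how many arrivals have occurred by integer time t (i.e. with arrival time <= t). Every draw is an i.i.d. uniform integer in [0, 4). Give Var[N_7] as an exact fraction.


17111/16384

Inter-arrival values over d=0..3: [1, 2, 1, 3]
Each d has probability 1/4, so the pmf of τ is: f(1) = 1/2, f(2) = 1/4, f(3) = 1/4
Let p_n(j) = P(N_n = j), with p_0 = [1]. Condition on τ_1: p_n(0) = P(τ > n), and for j >= 1, p_n(j) = Σ_{k<=n} f(k)·p_{n−k}(j−1)
p_1 = [1/2, 1/2]  (j = 0..1)
p_2 = [1/4, 1/2, 1/4]  (j = 0..2)
p_3 = [0, 1/2, 3/8, 1/8]  (j = 0..3)
p_4 = [0, 3/16, 1/2, 1/4, 1/16]  (j = 0..4)
p_5 = [0, 1/16, 11/32, 13/32, 5/32, 1/32]  (j = 0..5)
p_6 = [0, 0, 13/64, 25/64, 19/64, 3/32, 1/64]  (j = 0..6)
p_7 = [0, 0, 1/16, 5/16, 23/64, 13/64, 7/128, 1/128]  (j = 0..7)
E[N_7] = Σ j·p_7(j) = 499/128;  E[N_7²] = Σ j²·p_7(j) = 2079/128
Var[N_7] = 2079/128 − (499/128)² = 17111/16384


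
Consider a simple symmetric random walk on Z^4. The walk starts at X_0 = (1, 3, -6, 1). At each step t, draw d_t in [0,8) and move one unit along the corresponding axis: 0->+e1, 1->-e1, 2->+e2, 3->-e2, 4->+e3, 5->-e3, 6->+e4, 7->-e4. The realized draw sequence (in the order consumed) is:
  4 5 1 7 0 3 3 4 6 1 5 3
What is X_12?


t=0: X=(1, 3, -6, 1), d=4 → +e3, X_1=(1, 3, -5, 1)
t=1: X=(1, 3, -5, 1), d=5 → -e3, X_2=(1, 3, -6, 1)
t=2: X=(1, 3, -6, 1), d=1 → -e1, X_3=(0, 3, -6, 1)
t=3: X=(0, 3, -6, 1), d=7 → -e4, X_4=(0, 3, -6, 0)
t=4: X=(0, 3, -6, 0), d=0 → +e1, X_5=(1, 3, -6, 0)
t=5: X=(1, 3, -6, 0), d=3 → -e2, X_6=(1, 2, -6, 0)
t=6: X=(1, 2, -6, 0), d=3 → -e2, X_7=(1, 1, -6, 0)
t=7: X=(1, 1, -6, 0), d=4 → +e3, X_8=(1, 1, -5, 0)
t=8: X=(1, 1, -5, 0), d=6 → +e4, X_9=(1, 1, -5, 1)
t=9: X=(1, 1, -5, 1), d=1 → -e1, X_10=(0, 1, -5, 1)
t=10: X=(0, 1, -5, 1), d=5 → -e3, X_11=(0, 1, -6, 1)
t=11: X=(0, 1, -6, 1), d=3 → -e2, X_12=(0, 0, -6, 1)

(0, 0, -6, 1)


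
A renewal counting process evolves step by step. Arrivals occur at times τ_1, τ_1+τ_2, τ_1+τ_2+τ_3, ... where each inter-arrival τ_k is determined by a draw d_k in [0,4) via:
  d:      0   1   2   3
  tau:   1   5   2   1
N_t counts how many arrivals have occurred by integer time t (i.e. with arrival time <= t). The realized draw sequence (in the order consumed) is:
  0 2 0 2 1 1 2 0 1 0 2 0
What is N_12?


draw d_1=0: τ_1=1, arrival time A_1=1
draw d_2=2: τ_2=2, arrival time A_2=3
draw d_3=0: τ_3=1, arrival time A_3=4
draw d_4=2: τ_4=2, arrival time A_4=6
draw d_5=1: τ_5=5, arrival time A_5=11
draw d_6=1: τ_6=5, arrival time A_6=16
draw d_7=2: τ_7=2, arrival time A_7=18
draw d_8=0: τ_8=1, arrival time A_8=19
draw d_9=1: τ_9=5, arrival time A_9=24
draw d_10=0: τ_10=1, arrival time A_10=25
draw d_11=2: τ_11=2, arrival time A_11=27
draw d_12=0: τ_12=1, arrival time A_12=28
N_t over t=0..12: 0:0 1:1 2:1 3:2 4:3 5:3 6:4 7:4 8:4 9:4 10:4 11:5 12:5

5


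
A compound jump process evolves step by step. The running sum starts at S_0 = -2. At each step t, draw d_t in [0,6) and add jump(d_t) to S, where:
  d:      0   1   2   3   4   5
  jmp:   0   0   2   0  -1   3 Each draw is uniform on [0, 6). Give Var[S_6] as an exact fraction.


34/3

Outcome values over d=0..5: [0, 0, 2, 0, -1, 3]
Σy = 4, Σy² = 14, M = 6
μ = 4/6 = 2/3,  σ² = 14/6 − (2/3)² = 17/9
Independent increments: Var[S_6] = 6·σ² = 6·(17/9) = 34/3


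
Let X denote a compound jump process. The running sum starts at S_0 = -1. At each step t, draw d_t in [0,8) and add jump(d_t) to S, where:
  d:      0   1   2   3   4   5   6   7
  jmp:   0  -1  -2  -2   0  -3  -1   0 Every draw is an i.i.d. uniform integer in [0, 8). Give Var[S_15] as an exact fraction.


1065/64

Outcome values over d=0..7: [0, -1, -2, -2, 0, -3, -1, 0]
Σy = -9, Σy² = 19, M = 8
μ = -9/8 = -9/8,  σ² = 19/8 − (-9/8)² = 71/64
Independent increments: Var[S_15] = 15·σ² = 15·(71/64) = 1065/64


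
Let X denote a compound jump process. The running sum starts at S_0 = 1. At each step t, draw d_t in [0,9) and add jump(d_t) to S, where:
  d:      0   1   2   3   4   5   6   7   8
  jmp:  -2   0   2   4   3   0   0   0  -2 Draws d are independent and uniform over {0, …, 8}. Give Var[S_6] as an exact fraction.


616/27

Outcome values over d=0..8: [-2, 0, 2, 4, 3, 0, 0, 0, -2]
Σy = 5, Σy² = 37, M = 9
μ = 5/9 = 5/9,  σ² = 37/9 − (5/9)² = 308/81
Independent increments: Var[S_6] = 6·σ² = 6·(308/81) = 616/27


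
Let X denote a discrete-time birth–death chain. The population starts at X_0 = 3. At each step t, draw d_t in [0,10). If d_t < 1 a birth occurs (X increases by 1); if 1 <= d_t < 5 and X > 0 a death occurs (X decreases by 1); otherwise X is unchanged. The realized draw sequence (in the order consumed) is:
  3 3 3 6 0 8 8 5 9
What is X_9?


t=0: X=3, d=3 → death, X_1=2
t=1: X=2, d=3 → death, X_2=1
t=2: X=1, d=3 → death, X_3=0
t=3: X=0, d=6 → hold, X_4=0
t=4: X=0, d=0 → birth, X_5=1
t=5: X=1, d=8 → hold, X_6=1
t=6: X=1, d=8 → hold, X_7=1
t=7: X=1, d=5 → hold, X_8=1
t=8: X=1, d=9 → hold, X_9=1

1


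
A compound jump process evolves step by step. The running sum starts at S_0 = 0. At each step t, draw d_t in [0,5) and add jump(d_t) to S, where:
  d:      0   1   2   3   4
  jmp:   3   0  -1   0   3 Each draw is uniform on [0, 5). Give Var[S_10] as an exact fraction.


Outcome values over d=0..4: [3, 0, -1, 0, 3]
Σy = 5, Σy² = 19, M = 5
μ = 5/5 = 1,  σ² = 19/5 − (1)² = 14/5
Independent increments: Var[S_10] = 10·σ² = 10·(14/5) = 28

28


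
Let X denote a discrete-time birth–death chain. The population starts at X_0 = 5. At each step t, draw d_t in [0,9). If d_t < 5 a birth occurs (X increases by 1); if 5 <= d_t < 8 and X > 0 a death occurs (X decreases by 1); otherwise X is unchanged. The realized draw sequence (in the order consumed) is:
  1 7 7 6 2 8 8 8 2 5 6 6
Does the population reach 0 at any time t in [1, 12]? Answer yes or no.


t=0: X=5, d=1 → birth, X_1=6
t=1: X=6, d=7 → death, X_2=5
t=2: X=5, d=7 → death, X_3=4
t=3: X=4, d=6 → death, X_4=3
t=4: X=3, d=2 → birth, X_5=4
t=5: X=4, d=8 → hold, X_6=4
t=6: X=4, d=8 → hold, X_7=4
t=7: X=4, d=8 → hold, X_8=4
t=8: X=4, d=2 → birth, X_9=5
t=9: X=5, d=5 → death, X_10=4
t=10: X=4, d=6 → death, X_11=3
t=11: X=3, d=6 → death, X_12=2

no


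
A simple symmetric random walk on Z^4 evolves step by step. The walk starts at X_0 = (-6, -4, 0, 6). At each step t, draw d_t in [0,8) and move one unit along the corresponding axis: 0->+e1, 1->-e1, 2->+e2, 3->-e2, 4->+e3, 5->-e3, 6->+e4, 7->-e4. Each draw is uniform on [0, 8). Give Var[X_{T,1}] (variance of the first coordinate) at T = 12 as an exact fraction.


3

Outcome values over d=0..7: [1, -1, 0, 0, 0, 0, 0, 0]
Σy = 0, Σy² = 2, M = 8
μ = 0/8 = 0,  σ² = 2/8 − (0)² = 1/4
Independent increments: Var[X_12] = 12·σ² = 12·(1/4) = 3


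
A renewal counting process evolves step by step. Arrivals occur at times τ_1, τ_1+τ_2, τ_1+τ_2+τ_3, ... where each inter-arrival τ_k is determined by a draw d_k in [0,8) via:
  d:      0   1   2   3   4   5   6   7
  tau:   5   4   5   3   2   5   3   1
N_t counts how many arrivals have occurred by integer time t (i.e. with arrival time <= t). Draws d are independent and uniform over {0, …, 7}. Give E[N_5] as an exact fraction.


40809/32768

Inter-arrival values over d=0..7: [5, 4, 5, 3, 2, 5, 3, 1]
Each d has probability 1/8, so the pmf of τ is: f(1) = 1/8, f(2) = 1/8, f(3) = 1/4, f(4) = 1/8, f(5) = 3/8
Renewal equation for m(n) = E[N_n]: condition on τ_1 = k (if k <= n, one arrival plus a fresh copy on the remaining n−k steps): m(n) = F(n) + Σ_{k<=n} f(k)·m(n−k), where F(n) = P(τ <= n) and m(0) = 0
m(1) = F(1) = 1/8
m(2) = F(2) + f(1)·m(1) = 1/4 + 1/8·1/8 = 17/64
m(3) = F(3) + f(1)·m(2) + f(2)·m(1) = 1/2 + 1/8·17/64 + 1/8·1/8 = 281/512
m(4) = F(4) + f(1)·m(3) + f(2)·m(2) + f(3)·m(1) = 5/8 + 1/8·281/512 + 1/8·17/64 + 1/4·1/8 = 3105/4096
m(5) = F(5) + f(1)·m(4) + f(2)·m(3) + f(3)·m(2) + f(4)·m(1) = 1 + 1/8·3105/4096 + 1/8·281/512 + 1/4·17/64 + 1/8·1/8 = 40809/32768
E[N_5] = m(5) = 40809/32768


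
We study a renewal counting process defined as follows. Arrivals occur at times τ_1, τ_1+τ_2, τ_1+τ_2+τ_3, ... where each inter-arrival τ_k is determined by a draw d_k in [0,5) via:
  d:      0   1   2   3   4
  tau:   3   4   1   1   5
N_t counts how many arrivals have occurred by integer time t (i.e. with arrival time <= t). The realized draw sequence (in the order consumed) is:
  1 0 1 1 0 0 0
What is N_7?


draw d_1=1: τ_1=4, arrival time A_1=4
draw d_2=0: τ_2=3, arrival time A_2=7
draw d_3=1: τ_3=4, arrival time A_3=11
draw d_4=1: τ_4=4, arrival time A_4=15
draw d_5=0: τ_5=3, arrival time A_5=18
draw d_6=0: τ_6=3, arrival time A_6=21
draw d_7=0: τ_7=3, arrival time A_7=24
N_t over t=0..7: 0:0 1:0 2:0 3:0 4:1 5:1 6:1 7:2

2


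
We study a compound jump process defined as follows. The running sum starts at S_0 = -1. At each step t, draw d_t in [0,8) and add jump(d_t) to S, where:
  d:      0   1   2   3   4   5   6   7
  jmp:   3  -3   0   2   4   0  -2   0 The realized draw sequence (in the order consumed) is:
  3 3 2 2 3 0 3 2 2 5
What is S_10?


10

t=0: S=-1, d=3, jump=2, S_1=1
t=1: S=1, d=3, jump=2, S_2=3
t=2: S=3, d=2, jump=0, S_3=3
t=3: S=3, d=2, jump=0, S_4=3
t=4: S=3, d=3, jump=2, S_5=5
t=5: S=5, d=0, jump=3, S_6=8
t=6: S=8, d=3, jump=2, S_7=10
t=7: S=10, d=2, jump=0, S_8=10
t=8: S=10, d=2, jump=0, S_9=10
t=9: S=10, d=5, jump=0, S_10=10


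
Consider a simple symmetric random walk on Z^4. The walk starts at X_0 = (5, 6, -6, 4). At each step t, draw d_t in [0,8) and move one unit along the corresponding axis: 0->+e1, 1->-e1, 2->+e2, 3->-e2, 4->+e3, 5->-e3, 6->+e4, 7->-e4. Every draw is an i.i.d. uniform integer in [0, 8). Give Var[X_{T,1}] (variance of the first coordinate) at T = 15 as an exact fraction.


Outcome values over d=0..7: [1, -1, 0, 0, 0, 0, 0, 0]
Σy = 0, Σy² = 2, M = 8
μ = 0/8 = 0,  σ² = 2/8 − (0)² = 1/4
Independent increments: Var[X_15] = 15·σ² = 15·(1/4) = 15/4

15/4


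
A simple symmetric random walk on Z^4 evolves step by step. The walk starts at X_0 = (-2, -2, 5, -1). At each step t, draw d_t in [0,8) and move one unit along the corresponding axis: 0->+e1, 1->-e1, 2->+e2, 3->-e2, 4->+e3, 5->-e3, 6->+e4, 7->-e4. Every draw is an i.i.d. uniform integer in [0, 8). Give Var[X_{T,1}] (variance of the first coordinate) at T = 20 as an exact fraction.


5

Outcome values over d=0..7: [1, -1, 0, 0, 0, 0, 0, 0]
Σy = 0, Σy² = 2, M = 8
μ = 0/8 = 0,  σ² = 2/8 − (0)² = 1/4
Independent increments: Var[X_20] = 20·σ² = 20·(1/4) = 5


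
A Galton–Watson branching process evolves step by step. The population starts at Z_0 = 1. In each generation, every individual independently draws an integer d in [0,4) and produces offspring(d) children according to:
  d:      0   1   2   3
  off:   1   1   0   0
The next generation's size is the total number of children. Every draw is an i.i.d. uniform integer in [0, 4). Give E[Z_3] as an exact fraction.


1/8

Outcome values over d=0..3: [1, 1, 0, 0]
Σy = 2, Σy² = 2, M = 4
μ = 2/4 = 1/2,  σ² = 2/4 − (1/2)² = 1/4
E[Z_0] = 1
E[Z_1] = 1/2·E[Z_0] = 1/2
E[Z_2] = 1/2·E[Z_1] = 1/4
E[Z_3] = 1/2·E[Z_2] = 1/8


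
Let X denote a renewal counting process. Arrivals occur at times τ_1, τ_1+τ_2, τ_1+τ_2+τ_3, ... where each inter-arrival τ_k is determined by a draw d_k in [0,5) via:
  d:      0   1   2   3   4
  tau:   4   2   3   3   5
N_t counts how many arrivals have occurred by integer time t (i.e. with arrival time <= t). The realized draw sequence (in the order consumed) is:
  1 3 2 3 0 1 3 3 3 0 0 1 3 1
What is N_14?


4

draw d_1=1: τ_1=2, arrival time A_1=2
draw d_2=3: τ_2=3, arrival time A_2=5
draw d_3=2: τ_3=3, arrival time A_3=8
draw d_4=3: τ_4=3, arrival time A_4=11
draw d_5=0: τ_5=4, arrival time A_5=15
draw d_6=1: τ_6=2, arrival time A_6=17
draw d_7=3: τ_7=3, arrival time A_7=20
draw d_8=3: τ_8=3, arrival time A_8=23
draw d_9=3: τ_9=3, arrival time A_9=26
draw d_10=0: τ_10=4, arrival time A_10=30
draw d_11=0: τ_11=4, arrival time A_11=34
draw d_12=1: τ_12=2, arrival time A_12=36
draw d_13=3: τ_13=3, arrival time A_13=39
draw d_14=1: τ_14=2, arrival time A_14=41
N_t over t=0..14: 0:0 1:0 2:1 3:1 4:1 5:2 6:2 7:2 8:3 9:3 10:3 11:4 12:4 13:4 14:4


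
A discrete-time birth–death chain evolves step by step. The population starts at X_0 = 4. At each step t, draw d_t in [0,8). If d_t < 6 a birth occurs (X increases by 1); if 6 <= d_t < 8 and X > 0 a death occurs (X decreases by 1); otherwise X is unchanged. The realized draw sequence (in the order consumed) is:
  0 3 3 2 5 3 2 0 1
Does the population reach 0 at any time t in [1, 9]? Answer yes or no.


t=0: X=4, d=0 → birth, X_1=5
t=1: X=5, d=3 → birth, X_2=6
t=2: X=6, d=3 → birth, X_3=7
t=3: X=7, d=2 → birth, X_4=8
t=4: X=8, d=5 → birth, X_5=9
t=5: X=9, d=3 → birth, X_6=10
t=6: X=10, d=2 → birth, X_7=11
t=7: X=11, d=0 → birth, X_8=12
t=8: X=12, d=1 → birth, X_9=13

no


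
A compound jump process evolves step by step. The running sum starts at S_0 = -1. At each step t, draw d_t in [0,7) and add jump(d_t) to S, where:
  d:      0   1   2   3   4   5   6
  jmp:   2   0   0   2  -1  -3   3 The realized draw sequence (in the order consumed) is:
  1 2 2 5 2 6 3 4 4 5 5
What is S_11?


-7

t=0: S=-1, d=1, jump=0, S_1=-1
t=1: S=-1, d=2, jump=0, S_2=-1
t=2: S=-1, d=2, jump=0, S_3=-1
t=3: S=-1, d=5, jump=-3, S_4=-4
t=4: S=-4, d=2, jump=0, S_5=-4
t=5: S=-4, d=6, jump=3, S_6=-1
t=6: S=-1, d=3, jump=2, S_7=1
t=7: S=1, d=4, jump=-1, S_8=0
t=8: S=0, d=4, jump=-1, S_9=-1
t=9: S=-1, d=5, jump=-3, S_10=-4
t=10: S=-4, d=5, jump=-3, S_11=-7


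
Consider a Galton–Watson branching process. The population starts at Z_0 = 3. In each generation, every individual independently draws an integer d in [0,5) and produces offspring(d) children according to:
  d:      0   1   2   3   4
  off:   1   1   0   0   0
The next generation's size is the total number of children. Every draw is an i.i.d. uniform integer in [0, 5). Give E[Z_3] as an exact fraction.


Outcome values over d=0..4: [1, 1, 0, 0, 0]
Σy = 2, Σy² = 2, M = 5
μ = 2/5 = 2/5,  σ² = 2/5 − (2/5)² = 6/25
E[Z_0] = 3
E[Z_1] = 2/5·E[Z_0] = 6/5
E[Z_2] = 2/5·E[Z_1] = 12/25
E[Z_3] = 2/5·E[Z_2] = 24/125

24/125


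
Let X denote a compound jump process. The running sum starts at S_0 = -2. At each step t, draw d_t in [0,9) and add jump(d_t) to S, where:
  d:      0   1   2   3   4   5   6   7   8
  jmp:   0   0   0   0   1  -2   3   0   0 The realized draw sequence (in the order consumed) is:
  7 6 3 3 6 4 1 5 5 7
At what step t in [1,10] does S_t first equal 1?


t=0: S=-2, d=7, jump=0, S_1=-2
t=1: S=-2, d=6, jump=3, S_2=1
t=2: S=1, d=3, jump=0, S_3=1
t=3: S=1, d=3, jump=0, S_4=1
t=4: S=1, d=6, jump=3, S_5=4
t=5: S=4, d=4, jump=1, S_6=5
t=6: S=5, d=1, jump=0, S_7=5
t=7: S=5, d=5, jump=-2, S_8=3
t=8: S=3, d=5, jump=-2, S_9=1
t=9: S=1, d=7, jump=0, S_10=1

2


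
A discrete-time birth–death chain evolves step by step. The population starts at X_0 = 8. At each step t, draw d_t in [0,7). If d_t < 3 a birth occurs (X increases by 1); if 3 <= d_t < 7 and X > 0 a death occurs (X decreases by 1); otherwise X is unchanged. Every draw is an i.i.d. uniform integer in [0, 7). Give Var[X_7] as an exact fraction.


48/7

X can drop by at most 1 per step and X_0 = 8 > T = 7, so X_t >= 8 − t >= 1 > 0 for every t <= 7: the floor at 0 (the 'and X > 0' condition) never binds. Hence X_7 = X_0 + Σ_{t<7} Y_t with i.i.d. increments Y_t = y(d_t) ∈ {+1, −1, 0}.
Outcome values over d=0..6: [1, 1, 1, -1, -1, -1, -1]
Σy = -1, Σy² = 7, M = 7
μ = -1/7 = -1/7,  σ² = 7/7 − (-1/7)² = 48/49
Independent increments: Var[X_7] = 7·σ² = 7·(48/49) = 48/7


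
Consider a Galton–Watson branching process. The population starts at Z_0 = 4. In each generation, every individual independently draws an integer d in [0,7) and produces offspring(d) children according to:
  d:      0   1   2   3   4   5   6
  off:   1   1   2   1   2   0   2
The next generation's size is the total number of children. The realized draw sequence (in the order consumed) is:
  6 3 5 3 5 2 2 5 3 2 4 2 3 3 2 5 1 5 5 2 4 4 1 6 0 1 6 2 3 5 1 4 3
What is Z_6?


gen 0: Z_0=4, draws=[6, 3, 5, 3], offspring=[2, 1, 0, 1], Z_1=4
gen 1: Z_1=4, draws=[5, 2, 2, 5], offspring=[0, 2, 2, 0], Z_2=4
gen 2: Z_2=4, draws=[3, 2, 4, 2], offspring=[1, 2, 2, 2], Z_3=7
gen 3: Z_3=7, draws=[3, 3, 2, 5, 1, 5, 5], offspring=[1, 1, 2, 0, 1, 0, 0], Z_4=5
gen 4: Z_4=5, draws=[2, 4, 4, 1, 6], offspring=[2, 2, 2, 1, 2], Z_5=9
gen 5: Z_5=9, draws=[0, 1, 6, 2, 3, 5, 1, 4, 3], offspring=[1, 1, 2, 2, 1, 0, 1, 2, 1], Z_6=11

11


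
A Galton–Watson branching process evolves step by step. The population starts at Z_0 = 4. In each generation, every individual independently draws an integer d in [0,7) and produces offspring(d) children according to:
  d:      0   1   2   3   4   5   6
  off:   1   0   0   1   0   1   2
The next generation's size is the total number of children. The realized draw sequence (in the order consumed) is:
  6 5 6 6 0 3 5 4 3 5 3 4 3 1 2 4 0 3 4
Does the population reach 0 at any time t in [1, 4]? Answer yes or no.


no

gen 0: Z_0=4, draws=[6, 5, 6, 6], offspring=[2, 1, 2, 2], Z_1=7
gen 1: Z_1=7, draws=[0, 3, 5, 4, 3, 5, 3], offspring=[1, 1, 1, 0, 1, 1, 1], Z_2=6
gen 2: Z_2=6, draws=[4, 3, 1, 2, 4, 0], offspring=[0, 1, 0, 0, 0, 1], Z_3=2
gen 3: Z_3=2, draws=[3, 4], offspring=[1, 0], Z_4=1


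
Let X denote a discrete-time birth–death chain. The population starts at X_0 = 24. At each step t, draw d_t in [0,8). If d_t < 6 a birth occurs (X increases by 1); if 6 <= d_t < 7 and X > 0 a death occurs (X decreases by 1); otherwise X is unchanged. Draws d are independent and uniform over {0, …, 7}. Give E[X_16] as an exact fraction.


34

X can drop by at most 1 per step and X_0 = 24 > T = 16, so X_t >= 24 − t >= 8 > 0 for every t <= 16: the floor at 0 (the 'and X > 0' condition) never binds. Hence X_16 = X_0 + Σ_{t<16} Y_t with i.i.d. increments Y_t = y(d_t) ∈ {+1, −1, 0}.
Outcome values over d=0..7: [1, 1, 1, 1, 1, 1, -1, 0]
Σy = 5, Σy² = 7, M = 8
μ = 5/8 = 5/8,  σ² = 7/8 − (5/8)² = 31/64
E[X_16] = 24 + 16·(5/8) = 34


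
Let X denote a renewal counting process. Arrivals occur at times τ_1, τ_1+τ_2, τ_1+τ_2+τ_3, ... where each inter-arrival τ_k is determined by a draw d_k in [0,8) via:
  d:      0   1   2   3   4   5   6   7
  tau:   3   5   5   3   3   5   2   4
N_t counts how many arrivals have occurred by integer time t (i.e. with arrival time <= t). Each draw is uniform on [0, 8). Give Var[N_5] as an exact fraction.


Inter-arrival values over d=0..7: [3, 5, 5, 3, 3, 5, 2, 4]
Each d has probability 1/8, so the pmf of τ is: f(2) = 1/8, f(3) = 3/8, f(4) = 1/8, f(5) = 3/8
Let p_n(j) = P(N_n = j), with p_0 = [1]. Condition on τ_1: p_n(0) = P(τ > n), and for j >= 1, p_n(j) = Σ_{k<=n} f(k)·p_{n−k}(j−1)
p_1 = [1]  (j = 0)
p_2 = [7/8, 1/8]  (j = 0..1)
p_3 = [1/2, 1/2]  (j = 0..1)
p_4 = [3/8, 39/64, 1/64]  (j = 0..2)
p_5 = [0, 57/64, 7/64]  (j = 0..2)
E[N_5] = Σ j·p_5(j) = 71/64;  E[N_5²] = Σ j²·p_5(j) = 85/64
Var[N_5] = 85/64 − (71/64)² = 399/4096

399/4096


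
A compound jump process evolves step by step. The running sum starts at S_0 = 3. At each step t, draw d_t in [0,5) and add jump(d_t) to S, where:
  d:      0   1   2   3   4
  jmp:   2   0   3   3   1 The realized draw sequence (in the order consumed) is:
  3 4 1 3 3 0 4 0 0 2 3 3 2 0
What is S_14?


t=0: S=3, d=3, jump=3, S_1=6
t=1: S=6, d=4, jump=1, S_2=7
t=2: S=7, d=1, jump=0, S_3=7
t=3: S=7, d=3, jump=3, S_4=10
t=4: S=10, d=3, jump=3, S_5=13
t=5: S=13, d=0, jump=2, S_6=15
t=6: S=15, d=4, jump=1, S_7=16
t=7: S=16, d=0, jump=2, S_8=18
t=8: S=18, d=0, jump=2, S_9=20
t=9: S=20, d=2, jump=3, S_10=23
t=10: S=23, d=3, jump=3, S_11=26
t=11: S=26, d=3, jump=3, S_12=29
t=12: S=29, d=2, jump=3, S_13=32
t=13: S=32, d=0, jump=2, S_14=34

34


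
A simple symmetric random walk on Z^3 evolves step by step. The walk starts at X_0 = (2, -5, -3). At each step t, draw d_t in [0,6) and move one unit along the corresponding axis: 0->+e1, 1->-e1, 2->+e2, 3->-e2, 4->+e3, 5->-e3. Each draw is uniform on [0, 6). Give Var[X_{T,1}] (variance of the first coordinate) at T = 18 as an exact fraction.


Outcome values over d=0..5: [1, -1, 0, 0, 0, 0]
Σy = 0, Σy² = 2, M = 6
μ = 0/6 = 0,  σ² = 2/6 − (0)² = 1/3
Independent increments: Var[X_18] = 18·σ² = 18·(1/3) = 6

6


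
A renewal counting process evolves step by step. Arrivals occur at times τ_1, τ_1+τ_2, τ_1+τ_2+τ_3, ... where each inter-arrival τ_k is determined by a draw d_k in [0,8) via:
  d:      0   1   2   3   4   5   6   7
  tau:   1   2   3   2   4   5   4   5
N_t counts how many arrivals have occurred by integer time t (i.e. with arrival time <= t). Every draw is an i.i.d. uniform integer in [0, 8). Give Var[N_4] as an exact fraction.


7717327/16777216

Inter-arrival values over d=0..7: [1, 2, 3, 2, 4, 5, 4, 5]
Each d has probability 1/8, so the pmf of τ is: f(1) = 1/8, f(2) = 1/4, f(3) = 1/8, f(4) = 1/4, f(5) = 1/4
Let p_n(j) = P(N_n = j), with p_0 = [1]. Condition on τ_1: p_n(0) = P(τ > n), and for j >= 1, p_n(j) = Σ_{k<=n} f(k)·p_{n−k}(j−1)
p_1 = [7/8, 1/8]  (j = 0..1)
p_2 = [5/8, 23/64, 1/64]  (j = 0..2)
p_3 = [1/2, 27/64, 39/512, 1/512]  (j = 0..3)
p_4 = [1/4, 37/64, 81/512, 55/4096, 1/4096]  (j = 0..4)
E[N_4] = Σ j·p_4(j) = 3833/4096;  E[N_4²] = Σ j²·p_4(j) = 5471/4096
Var[N_4] = 5471/4096 − (3833/4096)² = 7717327/16777216


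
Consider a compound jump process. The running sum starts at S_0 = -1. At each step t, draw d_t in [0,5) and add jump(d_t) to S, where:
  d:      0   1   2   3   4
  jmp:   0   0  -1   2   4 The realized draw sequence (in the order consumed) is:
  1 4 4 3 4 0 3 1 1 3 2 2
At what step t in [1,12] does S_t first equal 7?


t=0: S=-1, d=1, jump=0, S_1=-1
t=1: S=-1, d=4, jump=4, S_2=3
t=2: S=3, d=4, jump=4, S_3=7
t=3: S=7, d=3, jump=2, S_4=9
t=4: S=9, d=4, jump=4, S_5=13
t=5: S=13, d=0, jump=0, S_6=13
t=6: S=13, d=3, jump=2, S_7=15
t=7: S=15, d=1, jump=0, S_8=15
t=8: S=15, d=1, jump=0, S_9=15
t=9: S=15, d=3, jump=2, S_10=17
t=10: S=17, d=2, jump=-1, S_11=16
t=11: S=16, d=2, jump=-1, S_12=15

3


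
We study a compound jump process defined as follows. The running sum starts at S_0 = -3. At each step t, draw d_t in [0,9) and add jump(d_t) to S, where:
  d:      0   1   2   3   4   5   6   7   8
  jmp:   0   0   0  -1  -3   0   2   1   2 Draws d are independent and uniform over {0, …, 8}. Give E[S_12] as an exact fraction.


Outcome values over d=0..8: [0, 0, 0, -1, -3, 0, 2, 1, 2]
Σy = 1, Σy² = 19, M = 9
μ = 1/9 = 1/9,  σ² = 19/9 − (1/9)² = 170/81
E[S_12] = -3 + 12·(1/9) = -5/3

-5/3


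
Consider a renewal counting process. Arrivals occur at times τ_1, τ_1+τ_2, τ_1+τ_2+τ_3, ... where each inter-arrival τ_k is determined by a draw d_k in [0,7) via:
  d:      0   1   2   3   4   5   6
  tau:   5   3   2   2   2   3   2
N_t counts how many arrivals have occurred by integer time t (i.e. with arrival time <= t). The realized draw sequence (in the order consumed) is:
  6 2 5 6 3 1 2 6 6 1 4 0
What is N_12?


5

draw d_1=6: τ_1=2, arrival time A_1=2
draw d_2=2: τ_2=2, arrival time A_2=4
draw d_3=5: τ_3=3, arrival time A_3=7
draw d_4=6: τ_4=2, arrival time A_4=9
draw d_5=3: τ_5=2, arrival time A_5=11
draw d_6=1: τ_6=3, arrival time A_6=14
draw d_7=2: τ_7=2, arrival time A_7=16
draw d_8=6: τ_8=2, arrival time A_8=18
draw d_9=6: τ_9=2, arrival time A_9=20
draw d_10=1: τ_10=3, arrival time A_10=23
draw d_11=4: τ_11=2, arrival time A_11=25
draw d_12=0: τ_12=5, arrival time A_12=30
N_t over t=0..12: 0:0 1:0 2:1 3:1 4:2 5:2 6:2 7:3 8:3 9:4 10:4 11:5 12:5


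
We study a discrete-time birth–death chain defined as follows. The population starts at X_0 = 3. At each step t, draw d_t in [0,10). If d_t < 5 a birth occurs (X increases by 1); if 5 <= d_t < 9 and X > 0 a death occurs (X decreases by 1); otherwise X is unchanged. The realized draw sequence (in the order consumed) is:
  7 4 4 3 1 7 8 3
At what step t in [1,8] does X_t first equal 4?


t=0: X=3, d=7 → death, X_1=2
t=1: X=2, d=4 → birth, X_2=3
t=2: X=3, d=4 → birth, X_3=4
t=3: X=4, d=3 → birth, X_4=5
t=4: X=5, d=1 → birth, X_5=6
t=5: X=6, d=7 → death, X_6=5
t=6: X=5, d=8 → death, X_7=4
t=7: X=4, d=3 → birth, X_8=5

3


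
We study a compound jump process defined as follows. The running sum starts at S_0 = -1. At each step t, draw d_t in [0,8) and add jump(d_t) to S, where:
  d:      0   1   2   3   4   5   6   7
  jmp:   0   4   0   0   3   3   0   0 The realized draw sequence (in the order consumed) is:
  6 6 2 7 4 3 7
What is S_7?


t=0: S=-1, d=6, jump=0, S_1=-1
t=1: S=-1, d=6, jump=0, S_2=-1
t=2: S=-1, d=2, jump=0, S_3=-1
t=3: S=-1, d=7, jump=0, S_4=-1
t=4: S=-1, d=4, jump=3, S_5=2
t=5: S=2, d=3, jump=0, S_6=2
t=6: S=2, d=7, jump=0, S_7=2

2


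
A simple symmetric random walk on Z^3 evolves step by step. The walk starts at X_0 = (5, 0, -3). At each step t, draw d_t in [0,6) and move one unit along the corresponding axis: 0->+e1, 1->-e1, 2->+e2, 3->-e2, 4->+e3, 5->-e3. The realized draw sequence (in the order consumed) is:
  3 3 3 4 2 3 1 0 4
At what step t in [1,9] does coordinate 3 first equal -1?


t=0: X=(5, 0, -3), d=3 → -e2, X_1=(5, -1, -3)
t=1: X=(5, -1, -3), d=3 → -e2, X_2=(5, -2, -3)
t=2: X=(5, -2, -3), d=3 → -e2, X_3=(5, -3, -3)
t=3: X=(5, -3, -3), d=4 → +e3, X_4=(5, -3, -2)
t=4: X=(5, -3, -2), d=2 → +e2, X_5=(5, -2, -2)
t=5: X=(5, -2, -2), d=3 → -e2, X_6=(5, -3, -2)
t=6: X=(5, -3, -2), d=1 → -e1, X_7=(4, -3, -2)
t=7: X=(4, -3, -2), d=0 → +e1, X_8=(5, -3, -2)
t=8: X=(5, -3, -2), d=4 → +e3, X_9=(5, -3, -1)

9


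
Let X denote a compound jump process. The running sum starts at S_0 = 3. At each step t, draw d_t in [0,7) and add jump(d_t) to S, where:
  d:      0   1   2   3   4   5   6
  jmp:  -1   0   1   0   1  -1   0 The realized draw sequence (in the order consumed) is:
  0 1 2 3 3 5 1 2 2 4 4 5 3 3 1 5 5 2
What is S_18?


t=0: S=3, d=0, jump=-1, S_1=2
t=1: S=2, d=1, jump=0, S_2=2
t=2: S=2, d=2, jump=1, S_3=3
t=3: S=3, d=3, jump=0, S_4=3
t=4: S=3, d=3, jump=0, S_5=3
t=5: S=3, d=5, jump=-1, S_6=2
t=6: S=2, d=1, jump=0, S_7=2
t=7: S=2, d=2, jump=1, S_8=3
t=8: S=3, d=2, jump=1, S_9=4
t=9: S=4, d=4, jump=1, S_10=5
t=10: S=5, d=4, jump=1, S_11=6
t=11: S=6, d=5, jump=-1, S_12=5
t=12: S=5, d=3, jump=0, S_13=5
t=13: S=5, d=3, jump=0, S_14=5
t=14: S=5, d=1, jump=0, S_15=5
t=15: S=5, d=5, jump=-1, S_16=4
t=16: S=4, d=5, jump=-1, S_17=3
t=17: S=3, d=2, jump=1, S_18=4

4


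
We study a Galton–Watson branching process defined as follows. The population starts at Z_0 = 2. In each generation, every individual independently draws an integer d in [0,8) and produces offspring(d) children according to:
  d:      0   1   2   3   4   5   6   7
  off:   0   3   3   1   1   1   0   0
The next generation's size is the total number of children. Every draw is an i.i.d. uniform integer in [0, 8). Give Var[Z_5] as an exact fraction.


15001378767/536870912

Outcome values over d=0..7: [0, 3, 3, 1, 1, 1, 0, 0]
Σy = 9, Σy² = 21, M = 8
μ = 9/8 = 9/8,  σ² = 21/8 − (9/8)² = 87/64
V_0 = 0, E_0 = 2
V_1 = 87/64·E_0 + (9/8)²·V_0 = 87/32;  E_1 = 9/4
V_2 = 87/64·E_1 + (9/8)²·V_1 = 13311/2048;  E_2 = 81/32
V_3 = 87/64·E_2 + (9/8)²·V_2 = 1529199/131072;  E_3 = 729/256
V_4 = 87/64·E_3 + (9/8)²·V_3 = 156337695/8388608;  E_4 = 6561/2048
V_5 = 87/64·E_4 + (9/8)²·V_4 = 15001378767/536870912;  E_5 = 59049/16384


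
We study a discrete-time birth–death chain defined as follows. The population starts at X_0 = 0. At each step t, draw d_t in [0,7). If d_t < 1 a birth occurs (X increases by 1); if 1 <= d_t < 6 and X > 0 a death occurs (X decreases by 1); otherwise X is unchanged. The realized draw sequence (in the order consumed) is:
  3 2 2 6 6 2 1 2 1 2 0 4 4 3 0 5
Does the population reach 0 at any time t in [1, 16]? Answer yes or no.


yes

t=0: X=0, d=3 → hold, X_1=0
t=1: X=0, d=2 → hold, X_2=0
t=2: X=0, d=2 → hold, X_3=0
t=3: X=0, d=6 → hold, X_4=0
t=4: X=0, d=6 → hold, X_5=0
t=5: X=0, d=2 → hold, X_6=0
t=6: X=0, d=1 → hold, X_7=0
t=7: X=0, d=2 → hold, X_8=0
t=8: X=0, d=1 → hold, X_9=0
t=9: X=0, d=2 → hold, X_10=0
t=10: X=0, d=0 → birth, X_11=1
t=11: X=1, d=4 → death, X_12=0
t=12: X=0, d=4 → hold, X_13=0
t=13: X=0, d=3 → hold, X_14=0
t=14: X=0, d=0 → birth, X_15=1
t=15: X=1, d=5 → death, X_16=0


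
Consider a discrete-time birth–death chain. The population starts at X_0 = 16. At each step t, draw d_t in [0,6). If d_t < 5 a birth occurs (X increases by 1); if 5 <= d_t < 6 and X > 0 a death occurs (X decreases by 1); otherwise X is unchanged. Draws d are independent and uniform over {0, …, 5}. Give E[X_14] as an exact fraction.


X can drop by at most 1 per step and X_0 = 16 > T = 14, so X_t >= 16 − t >= 2 > 0 for every t <= 14: the floor at 0 (the 'and X > 0' condition) never binds. Hence X_14 = X_0 + Σ_{t<14} Y_t with i.i.d. increments Y_t = y(d_t) ∈ {+1, −1, 0}.
Outcome values over d=0..5: [1, 1, 1, 1, 1, -1]
Σy = 4, Σy² = 6, M = 6
μ = 4/6 = 2/3,  σ² = 6/6 − (2/3)² = 5/9
E[X_14] = 16 + 14·(2/3) = 76/3

76/3


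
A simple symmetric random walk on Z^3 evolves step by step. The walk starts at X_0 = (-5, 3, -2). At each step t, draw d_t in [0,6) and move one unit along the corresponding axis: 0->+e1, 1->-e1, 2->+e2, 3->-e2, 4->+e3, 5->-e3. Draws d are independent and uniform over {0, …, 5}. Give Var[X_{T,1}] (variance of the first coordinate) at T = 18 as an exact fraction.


6

Outcome values over d=0..5: [1, -1, 0, 0, 0, 0]
Σy = 0, Σy² = 2, M = 6
μ = 0/6 = 0,  σ² = 2/6 − (0)² = 1/3
Independent increments: Var[X_18] = 18·σ² = 18·(1/3) = 6


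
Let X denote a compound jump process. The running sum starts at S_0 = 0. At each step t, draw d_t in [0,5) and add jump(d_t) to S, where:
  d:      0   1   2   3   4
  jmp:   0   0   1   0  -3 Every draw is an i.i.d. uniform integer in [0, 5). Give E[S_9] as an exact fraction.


-18/5

Outcome values over d=0..4: [0, 0, 1, 0, -3]
Σy = -2, Σy² = 10, M = 5
μ = -2/5 = -2/5,  σ² = 10/5 − (-2/5)² = 46/25
E[S_9] = 0 + 9·(-2/5) = -18/5


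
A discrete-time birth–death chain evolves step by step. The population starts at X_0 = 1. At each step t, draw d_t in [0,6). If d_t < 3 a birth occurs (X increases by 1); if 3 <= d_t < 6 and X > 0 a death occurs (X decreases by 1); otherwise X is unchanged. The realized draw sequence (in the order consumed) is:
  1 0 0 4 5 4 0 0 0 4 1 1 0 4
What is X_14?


5

t=0: X=1, d=1 → birth, X_1=2
t=1: X=2, d=0 → birth, X_2=3
t=2: X=3, d=0 → birth, X_3=4
t=3: X=4, d=4 → death, X_4=3
t=4: X=3, d=5 → death, X_5=2
t=5: X=2, d=4 → death, X_6=1
t=6: X=1, d=0 → birth, X_7=2
t=7: X=2, d=0 → birth, X_8=3
t=8: X=3, d=0 → birth, X_9=4
t=9: X=4, d=4 → death, X_10=3
t=10: X=3, d=1 → birth, X_11=4
t=11: X=4, d=1 → birth, X_12=5
t=12: X=5, d=0 → birth, X_13=6
t=13: X=6, d=4 → death, X_14=5


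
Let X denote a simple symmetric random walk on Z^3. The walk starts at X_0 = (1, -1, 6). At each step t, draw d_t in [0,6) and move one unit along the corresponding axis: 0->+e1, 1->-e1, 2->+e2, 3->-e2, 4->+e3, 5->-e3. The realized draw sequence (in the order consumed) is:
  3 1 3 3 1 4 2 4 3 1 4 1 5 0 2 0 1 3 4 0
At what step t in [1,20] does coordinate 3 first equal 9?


11

t=0: X=(1, -1, 6), d=3 → -e2, X_1=(1, -2, 6)
t=1: X=(1, -2, 6), d=1 → -e1, X_2=(0, -2, 6)
t=2: X=(0, -2, 6), d=3 → -e2, X_3=(0, -3, 6)
t=3: X=(0, -3, 6), d=3 → -e2, X_4=(0, -4, 6)
t=4: X=(0, -4, 6), d=1 → -e1, X_5=(-1, -4, 6)
t=5: X=(-1, -4, 6), d=4 → +e3, X_6=(-1, -4, 7)
t=6: X=(-1, -4, 7), d=2 → +e2, X_7=(-1, -3, 7)
t=7: X=(-1, -3, 7), d=4 → +e3, X_8=(-1, -3, 8)
t=8: X=(-1, -3, 8), d=3 → -e2, X_9=(-1, -4, 8)
t=9: X=(-1, -4, 8), d=1 → -e1, X_10=(-2, -4, 8)
t=10: X=(-2, -4, 8), d=4 → +e3, X_11=(-2, -4, 9)
t=11: X=(-2, -4, 9), d=1 → -e1, X_12=(-3, -4, 9)
t=12: X=(-3, -4, 9), d=5 → -e3, X_13=(-3, -4, 8)
t=13: X=(-3, -4, 8), d=0 → +e1, X_14=(-2, -4, 8)
t=14: X=(-2, -4, 8), d=2 → +e2, X_15=(-2, -3, 8)
t=15: X=(-2, -3, 8), d=0 → +e1, X_16=(-1, -3, 8)
t=16: X=(-1, -3, 8), d=1 → -e1, X_17=(-2, -3, 8)
t=17: X=(-2, -3, 8), d=3 → -e2, X_18=(-2, -4, 8)
t=18: X=(-2, -4, 8), d=4 → +e3, X_19=(-2, -4, 9)
t=19: X=(-2, -4, 9), d=0 → +e1, X_20=(-1, -4, 9)


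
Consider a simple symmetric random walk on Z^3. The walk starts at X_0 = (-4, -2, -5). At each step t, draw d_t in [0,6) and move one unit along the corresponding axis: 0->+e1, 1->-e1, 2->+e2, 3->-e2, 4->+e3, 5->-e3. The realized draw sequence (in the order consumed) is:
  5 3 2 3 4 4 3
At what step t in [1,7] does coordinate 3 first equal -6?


1

t=0: X=(-4, -2, -5), d=5 → -e3, X_1=(-4, -2, -6)
t=1: X=(-4, -2, -6), d=3 → -e2, X_2=(-4, -3, -6)
t=2: X=(-4, -3, -6), d=2 → +e2, X_3=(-4, -2, -6)
t=3: X=(-4, -2, -6), d=3 → -e2, X_4=(-4, -3, -6)
t=4: X=(-4, -3, -6), d=4 → +e3, X_5=(-4, -3, -5)
t=5: X=(-4, -3, -5), d=4 → +e3, X_6=(-4, -3, -4)
t=6: X=(-4, -3, -4), d=3 → -e2, X_7=(-4, -4, -4)


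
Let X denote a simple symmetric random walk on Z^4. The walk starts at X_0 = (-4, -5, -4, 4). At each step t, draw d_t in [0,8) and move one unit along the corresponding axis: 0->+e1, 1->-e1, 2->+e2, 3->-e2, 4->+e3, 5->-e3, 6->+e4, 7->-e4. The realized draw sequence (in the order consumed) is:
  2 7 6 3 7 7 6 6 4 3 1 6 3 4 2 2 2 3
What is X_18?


(-5, -5, -2, 5)

t=0: X=(-4, -5, -4, 4), d=2 → +e2, X_1=(-4, -4, -4, 4)
t=1: X=(-4, -4, -4, 4), d=7 → -e4, X_2=(-4, -4, -4, 3)
t=2: X=(-4, -4, -4, 3), d=6 → +e4, X_3=(-4, -4, -4, 4)
t=3: X=(-4, -4, -4, 4), d=3 → -e2, X_4=(-4, -5, -4, 4)
t=4: X=(-4, -5, -4, 4), d=7 → -e4, X_5=(-4, -5, -4, 3)
t=5: X=(-4, -5, -4, 3), d=7 → -e4, X_6=(-4, -5, -4, 2)
t=6: X=(-4, -5, -4, 2), d=6 → +e4, X_7=(-4, -5, -4, 3)
t=7: X=(-4, -5, -4, 3), d=6 → +e4, X_8=(-4, -5, -4, 4)
t=8: X=(-4, -5, -4, 4), d=4 → +e3, X_9=(-4, -5, -3, 4)
t=9: X=(-4, -5, -3, 4), d=3 → -e2, X_10=(-4, -6, -3, 4)
t=10: X=(-4, -6, -3, 4), d=1 → -e1, X_11=(-5, -6, -3, 4)
t=11: X=(-5, -6, -3, 4), d=6 → +e4, X_12=(-5, -6, -3, 5)
t=12: X=(-5, -6, -3, 5), d=3 → -e2, X_13=(-5, -7, -3, 5)
t=13: X=(-5, -7, -3, 5), d=4 → +e3, X_14=(-5, -7, -2, 5)
t=14: X=(-5, -7, -2, 5), d=2 → +e2, X_15=(-5, -6, -2, 5)
t=15: X=(-5, -6, -2, 5), d=2 → +e2, X_16=(-5, -5, -2, 5)
t=16: X=(-5, -5, -2, 5), d=2 → +e2, X_17=(-5, -4, -2, 5)
t=17: X=(-5, -4, -2, 5), d=3 → -e2, X_18=(-5, -5, -2, 5)


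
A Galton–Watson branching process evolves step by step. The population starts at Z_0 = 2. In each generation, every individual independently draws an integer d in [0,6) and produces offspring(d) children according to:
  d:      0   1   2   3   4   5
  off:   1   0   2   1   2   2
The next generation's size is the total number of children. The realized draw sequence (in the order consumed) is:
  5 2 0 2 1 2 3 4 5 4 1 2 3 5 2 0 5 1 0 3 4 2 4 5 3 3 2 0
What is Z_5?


gen 0: Z_0=2, draws=[5, 2], offspring=[2, 2], Z_1=4
gen 1: Z_1=4, draws=[0, 2, 1, 2], offspring=[1, 2, 0, 2], Z_2=5
gen 2: Z_2=5, draws=[3, 4, 5, 4, 1], offspring=[1, 2, 2, 2, 0], Z_3=7
gen 3: Z_3=7, draws=[2, 3, 5, 2, 0, 5, 1], offspring=[2, 1, 2, 2, 1, 2, 0], Z_4=10
gen 4: Z_4=10, draws=[0, 3, 4, 2, 4, 5, 3, 3, 2, 0], offspring=[1, 1, 2, 2, 2, 2, 1, 1, 2, 1], Z_5=15

15


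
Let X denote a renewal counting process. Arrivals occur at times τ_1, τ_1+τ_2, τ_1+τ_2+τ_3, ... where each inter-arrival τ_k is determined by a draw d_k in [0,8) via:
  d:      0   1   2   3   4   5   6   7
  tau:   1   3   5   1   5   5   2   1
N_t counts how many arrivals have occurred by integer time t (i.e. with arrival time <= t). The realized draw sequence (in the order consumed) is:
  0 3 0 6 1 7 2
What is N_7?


draw d_1=0: τ_1=1, arrival time A_1=1
draw d_2=3: τ_2=1, arrival time A_2=2
draw d_3=0: τ_3=1, arrival time A_3=3
draw d_4=6: τ_4=2, arrival time A_4=5
draw d_5=1: τ_5=3, arrival time A_5=8
draw d_6=7: τ_6=1, arrival time A_6=9
draw d_7=2: τ_7=5, arrival time A_7=14
N_t over t=0..7: 0:0 1:1 2:2 3:3 4:3 5:4 6:4 7:4

4


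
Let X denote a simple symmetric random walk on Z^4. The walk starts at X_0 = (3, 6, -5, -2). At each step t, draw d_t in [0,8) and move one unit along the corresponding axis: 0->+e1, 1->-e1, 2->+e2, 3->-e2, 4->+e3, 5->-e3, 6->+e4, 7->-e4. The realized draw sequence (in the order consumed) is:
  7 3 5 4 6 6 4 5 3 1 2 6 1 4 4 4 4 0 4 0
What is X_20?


(3, 5, 0, 0)

t=0: X=(3, 6, -5, -2), d=7 → -e4, X_1=(3, 6, -5, -3)
t=1: X=(3, 6, -5, -3), d=3 → -e2, X_2=(3, 5, -5, -3)
t=2: X=(3, 5, -5, -3), d=5 → -e3, X_3=(3, 5, -6, -3)
t=3: X=(3, 5, -6, -3), d=4 → +e3, X_4=(3, 5, -5, -3)
t=4: X=(3, 5, -5, -3), d=6 → +e4, X_5=(3, 5, -5, -2)
t=5: X=(3, 5, -5, -2), d=6 → +e4, X_6=(3, 5, -5, -1)
t=6: X=(3, 5, -5, -1), d=4 → +e3, X_7=(3, 5, -4, -1)
t=7: X=(3, 5, -4, -1), d=5 → -e3, X_8=(3, 5, -5, -1)
t=8: X=(3, 5, -5, -1), d=3 → -e2, X_9=(3, 4, -5, -1)
t=9: X=(3, 4, -5, -1), d=1 → -e1, X_10=(2, 4, -5, -1)
t=10: X=(2, 4, -5, -1), d=2 → +e2, X_11=(2, 5, -5, -1)
t=11: X=(2, 5, -5, -1), d=6 → +e4, X_12=(2, 5, -5, 0)
t=12: X=(2, 5, -5, 0), d=1 → -e1, X_13=(1, 5, -5, 0)
t=13: X=(1, 5, -5, 0), d=4 → +e3, X_14=(1, 5, -4, 0)
t=14: X=(1, 5, -4, 0), d=4 → +e3, X_15=(1, 5, -3, 0)
t=15: X=(1, 5, -3, 0), d=4 → +e3, X_16=(1, 5, -2, 0)
t=16: X=(1, 5, -2, 0), d=4 → +e3, X_17=(1, 5, -1, 0)
t=17: X=(1, 5, -1, 0), d=0 → +e1, X_18=(2, 5, -1, 0)
t=18: X=(2, 5, -1, 0), d=4 → +e3, X_19=(2, 5, 0, 0)
t=19: X=(2, 5, 0, 0), d=0 → +e1, X_20=(3, 5, 0, 0)
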